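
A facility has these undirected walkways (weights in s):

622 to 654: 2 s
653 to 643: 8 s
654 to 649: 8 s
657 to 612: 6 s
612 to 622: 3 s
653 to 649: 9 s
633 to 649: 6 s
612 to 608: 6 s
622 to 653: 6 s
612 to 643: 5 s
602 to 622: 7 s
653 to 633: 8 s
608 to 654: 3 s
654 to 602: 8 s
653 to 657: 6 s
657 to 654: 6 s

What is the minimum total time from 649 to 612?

13 s

Compare a few routes:
649–654–622–612: 8+2+3 = 13
649–654–608–612: 8+3+6 = 17
649–653–622–612: 9+6+3 = 18
Cheapest is 649–654–622–612 at 13 s.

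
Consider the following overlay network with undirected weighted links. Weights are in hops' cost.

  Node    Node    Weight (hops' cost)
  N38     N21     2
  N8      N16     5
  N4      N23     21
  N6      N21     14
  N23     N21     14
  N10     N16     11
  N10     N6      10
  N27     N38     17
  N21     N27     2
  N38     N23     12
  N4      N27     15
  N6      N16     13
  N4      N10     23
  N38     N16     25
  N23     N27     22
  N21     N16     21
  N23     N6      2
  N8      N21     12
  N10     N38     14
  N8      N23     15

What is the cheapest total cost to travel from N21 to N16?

Running Dijkstra from N21:
N21: 0
N27: 2  (via N21)
N38: 2  (via N21)
N8: 12  (via N21)
N6: 14  (via N21)
N23: 14  (via N21)
N10: 16  (via N38)
N16: 17  (via N8)
Shortest route: N21 → N8 → N16 = 17 hops' cost.

17 hops' cost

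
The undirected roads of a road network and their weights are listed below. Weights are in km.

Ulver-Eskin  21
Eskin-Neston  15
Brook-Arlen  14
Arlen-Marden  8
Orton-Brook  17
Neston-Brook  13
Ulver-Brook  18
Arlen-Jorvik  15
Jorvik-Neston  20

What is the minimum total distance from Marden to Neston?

35 km

Shortest distances from Marden:
Marden: 0
Arlen: 8  (via Marden)
Brook: 22  (via Arlen)
Jorvik: 23  (via Arlen)
Neston: 35  (via Brook)
Shortest route: Marden → Arlen → Brook → Neston = 35 km.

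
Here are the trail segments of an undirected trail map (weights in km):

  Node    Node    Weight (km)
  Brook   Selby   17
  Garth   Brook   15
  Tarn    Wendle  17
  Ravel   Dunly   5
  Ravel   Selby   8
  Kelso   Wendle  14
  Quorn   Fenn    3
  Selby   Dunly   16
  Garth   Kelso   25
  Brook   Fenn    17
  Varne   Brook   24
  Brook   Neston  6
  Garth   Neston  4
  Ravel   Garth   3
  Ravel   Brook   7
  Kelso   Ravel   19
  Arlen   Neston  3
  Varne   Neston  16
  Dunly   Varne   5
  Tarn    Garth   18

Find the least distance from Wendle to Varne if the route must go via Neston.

55 km

Best Wendle to Neston: Wendle–Tarn–Garth–Neston costing 39
Shortest Neston→Varne: Neston–Varne = 16
Total via Neston: 39 + 16 = 55 km.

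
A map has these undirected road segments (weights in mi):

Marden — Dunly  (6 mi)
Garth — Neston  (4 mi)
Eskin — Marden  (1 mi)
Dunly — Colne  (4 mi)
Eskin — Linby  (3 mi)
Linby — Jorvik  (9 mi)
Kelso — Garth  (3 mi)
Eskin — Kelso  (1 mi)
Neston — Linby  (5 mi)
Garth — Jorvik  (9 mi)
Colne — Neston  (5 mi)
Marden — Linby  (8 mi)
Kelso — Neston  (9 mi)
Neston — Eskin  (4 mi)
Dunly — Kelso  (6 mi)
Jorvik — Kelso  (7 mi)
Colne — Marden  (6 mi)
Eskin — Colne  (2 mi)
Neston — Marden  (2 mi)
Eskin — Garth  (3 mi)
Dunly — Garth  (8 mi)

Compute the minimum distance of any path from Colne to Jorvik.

Shortest distances from Colne:
Colne: 0
Eskin: 2  (via Colne)
Kelso: 3  (via Eskin)
Marden: 3  (via Eskin)
Dunly: 4  (via Colne)
Garth: 5  (via Eskin)
Linby: 5  (via Eskin)
Neston: 5  (via Colne)
Jorvik: 10  (via Kelso)
Shortest route: Colne → Eskin → Kelso → Jorvik = 10 mi.

10 mi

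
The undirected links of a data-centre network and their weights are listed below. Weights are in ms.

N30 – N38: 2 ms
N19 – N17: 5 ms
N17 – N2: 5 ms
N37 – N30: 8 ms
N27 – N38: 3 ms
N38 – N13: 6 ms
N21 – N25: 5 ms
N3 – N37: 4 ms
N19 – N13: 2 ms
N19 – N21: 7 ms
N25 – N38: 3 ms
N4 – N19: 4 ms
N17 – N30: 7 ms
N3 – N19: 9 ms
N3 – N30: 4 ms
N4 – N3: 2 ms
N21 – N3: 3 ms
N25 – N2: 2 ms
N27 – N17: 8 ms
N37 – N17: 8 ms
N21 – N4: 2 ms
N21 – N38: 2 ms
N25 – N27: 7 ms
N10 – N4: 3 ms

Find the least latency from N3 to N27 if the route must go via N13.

Best N3 to N13: N3 → N4 → N19 → N13 costing 8
Shortest N13→N27: N13 → N38 → N27 = 9
Total via N13: 8 + 9 = 17 ms.

17 ms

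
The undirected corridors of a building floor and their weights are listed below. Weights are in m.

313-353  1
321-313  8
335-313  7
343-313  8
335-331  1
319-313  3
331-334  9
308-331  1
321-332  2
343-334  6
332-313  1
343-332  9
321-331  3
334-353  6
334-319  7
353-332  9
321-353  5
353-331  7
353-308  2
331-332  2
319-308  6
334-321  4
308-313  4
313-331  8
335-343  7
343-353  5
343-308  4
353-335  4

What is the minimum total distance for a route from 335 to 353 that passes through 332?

Best 335 to 332: 335–331–332 costing 3
Shortest 332→353: 332–313–353 = 2
Total via 332: 3 + 2 = 5 m.

5 m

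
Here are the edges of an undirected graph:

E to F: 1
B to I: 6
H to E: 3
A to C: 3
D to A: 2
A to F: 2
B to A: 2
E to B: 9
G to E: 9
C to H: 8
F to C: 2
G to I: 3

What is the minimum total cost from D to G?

13

Candidate routes:
D–A–F–E–G: 2+2+1+9 = 14
D–A–B–I–G: 2+2+6+3 = 13
Cheapest is D–A–B–I–G at 13.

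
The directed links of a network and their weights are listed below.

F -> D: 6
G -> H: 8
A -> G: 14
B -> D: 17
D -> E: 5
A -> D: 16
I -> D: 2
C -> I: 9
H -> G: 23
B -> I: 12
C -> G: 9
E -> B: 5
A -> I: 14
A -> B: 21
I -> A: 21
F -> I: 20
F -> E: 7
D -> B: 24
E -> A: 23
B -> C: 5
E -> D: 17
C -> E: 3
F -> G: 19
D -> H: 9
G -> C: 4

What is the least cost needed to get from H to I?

Settle nodes by increasing distance from H:
H: 0
G: 23  (via H)
C: 27  (via G)
E: 30  (via C)
B: 35  (via E)
I: 36  (via C)
Shortest route: H → G → C → I = 36.

36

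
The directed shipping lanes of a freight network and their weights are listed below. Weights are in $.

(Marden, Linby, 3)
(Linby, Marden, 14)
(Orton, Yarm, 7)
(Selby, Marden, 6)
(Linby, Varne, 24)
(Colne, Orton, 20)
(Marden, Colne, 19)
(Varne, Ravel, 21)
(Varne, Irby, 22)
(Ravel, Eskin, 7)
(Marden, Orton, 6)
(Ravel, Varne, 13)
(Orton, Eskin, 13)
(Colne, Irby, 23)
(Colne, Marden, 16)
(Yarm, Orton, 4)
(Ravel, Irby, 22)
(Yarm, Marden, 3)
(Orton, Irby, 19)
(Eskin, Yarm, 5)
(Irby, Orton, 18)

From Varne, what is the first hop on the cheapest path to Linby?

Ravel

Compare a few routes:
Varne - Ravel - Eskin - Yarm - Marden - Linby: 21+7+5+3+3 = 39
Varne - Ravel - Irby - Orton - Yarm - Marden - Linby: 21+22+18+7+3+3 = 74
Varne - Irby - Orton - Eskin - Yarm - Marden - Linby: 22+18+13+5+3+3 = 64
Varne - Irby - Orton - Yarm - Marden - Linby: 22+18+7+3+3 = 53
The minimum is $39 via Varne - Ravel - Eskin - Yarm - Marden - Linby.
So from Varne the first move is to Ravel.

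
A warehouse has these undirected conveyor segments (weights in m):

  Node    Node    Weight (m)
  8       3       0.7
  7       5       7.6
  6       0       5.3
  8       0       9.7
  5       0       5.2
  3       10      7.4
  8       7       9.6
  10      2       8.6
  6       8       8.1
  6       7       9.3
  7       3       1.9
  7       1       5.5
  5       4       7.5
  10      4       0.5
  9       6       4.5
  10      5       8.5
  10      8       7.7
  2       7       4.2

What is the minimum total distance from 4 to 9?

Compare a few routes:
4–10–8–6–9: 0.5+7.7+8.1+4.5 = 20.8
4–10–3–8–6–9: 0.5+7.4+0.7+8.1+4.5 = 21.2
The minimum is 20.8 m via 4–10–8–6–9.

20.8 m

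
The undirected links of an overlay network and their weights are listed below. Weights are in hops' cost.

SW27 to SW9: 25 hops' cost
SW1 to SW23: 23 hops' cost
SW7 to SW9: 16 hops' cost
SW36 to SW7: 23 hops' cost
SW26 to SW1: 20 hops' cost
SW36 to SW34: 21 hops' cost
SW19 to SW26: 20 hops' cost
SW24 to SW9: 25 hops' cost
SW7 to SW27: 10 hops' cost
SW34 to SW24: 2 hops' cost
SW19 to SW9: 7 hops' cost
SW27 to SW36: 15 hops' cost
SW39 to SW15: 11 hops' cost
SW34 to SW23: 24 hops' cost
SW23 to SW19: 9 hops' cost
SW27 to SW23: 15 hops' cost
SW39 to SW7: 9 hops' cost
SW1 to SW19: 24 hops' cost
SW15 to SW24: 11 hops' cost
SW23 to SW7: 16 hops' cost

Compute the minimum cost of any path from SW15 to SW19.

Enumerating some paths:
SW15 → SW24 → SW9 → SW19: 11+25+7 = 43
SW15 → SW39 → SW7 → SW23 → SW19: 11+9+16+9 = 45
SW15 → SW24 → SW34 → SW23 → SW19: 11+2+24+9 = 46
The minimum is 43 hops' cost via SW15 → SW24 → SW9 → SW19.

43 hops' cost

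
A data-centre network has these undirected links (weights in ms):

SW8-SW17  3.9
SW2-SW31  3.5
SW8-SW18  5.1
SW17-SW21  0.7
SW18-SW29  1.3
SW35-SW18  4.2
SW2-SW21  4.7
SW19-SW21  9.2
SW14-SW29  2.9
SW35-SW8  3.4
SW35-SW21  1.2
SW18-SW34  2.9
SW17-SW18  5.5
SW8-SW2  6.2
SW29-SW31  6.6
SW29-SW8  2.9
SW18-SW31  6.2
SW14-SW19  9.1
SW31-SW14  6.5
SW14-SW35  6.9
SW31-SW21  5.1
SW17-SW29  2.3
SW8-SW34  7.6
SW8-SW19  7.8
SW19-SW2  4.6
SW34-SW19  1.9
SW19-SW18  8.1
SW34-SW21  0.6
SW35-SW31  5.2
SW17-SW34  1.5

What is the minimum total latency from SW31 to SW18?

Compare a few routes:
SW31 → SW18: 6.2 = 6.2
SW31 → SW29 → SW18: 6.6+1.3 = 7.9
Cheapest is SW31 → SW18 at 6.2 ms.

6.2 ms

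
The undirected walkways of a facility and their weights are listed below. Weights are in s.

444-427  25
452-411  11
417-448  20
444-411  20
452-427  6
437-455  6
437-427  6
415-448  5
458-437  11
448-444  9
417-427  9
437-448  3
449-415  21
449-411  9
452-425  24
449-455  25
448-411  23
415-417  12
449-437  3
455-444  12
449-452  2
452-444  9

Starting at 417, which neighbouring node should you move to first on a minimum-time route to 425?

427

Candidate routes:
417 - 427 - 437 - 449 - 452 - 425: 9+6+3+2+24 = 44
417 - 415 - 448 - 437 - 449 - 452 - 425: 12+5+3+3+2+24 = 49
417 - 427 - 452 - 425: 9+6+24 = 39
The minimum is 39 s via 417 - 427 - 452 - 425.
So from 417 the first move is to 427.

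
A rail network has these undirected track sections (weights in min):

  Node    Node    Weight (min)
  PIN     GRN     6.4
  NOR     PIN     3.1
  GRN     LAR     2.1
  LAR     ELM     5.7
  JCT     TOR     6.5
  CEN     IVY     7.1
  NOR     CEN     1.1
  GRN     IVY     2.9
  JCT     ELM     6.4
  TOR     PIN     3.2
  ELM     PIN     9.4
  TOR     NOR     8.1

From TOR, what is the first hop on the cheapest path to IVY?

PIN

Enumerating some paths:
TOR - NOR - PIN - GRN - IVY: 8.1+3.1+6.4+2.9 = 20.5
TOR - NOR - CEN - IVY: 8.1+1.1+7.1 = 16.3
TOR - PIN - GRN - IVY: 3.2+6.4+2.9 = 12.5
TOR - PIN - NOR - CEN - IVY: 3.2+3.1+1.1+7.1 = 14.5
Cheapest is TOR - PIN - GRN - IVY at 12.5 min.
So from TOR the first move is to PIN.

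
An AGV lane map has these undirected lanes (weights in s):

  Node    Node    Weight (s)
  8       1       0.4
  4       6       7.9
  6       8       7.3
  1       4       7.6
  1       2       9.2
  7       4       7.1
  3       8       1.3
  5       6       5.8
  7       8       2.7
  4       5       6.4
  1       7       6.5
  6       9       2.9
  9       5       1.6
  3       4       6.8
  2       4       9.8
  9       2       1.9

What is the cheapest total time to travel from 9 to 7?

Enumerating some paths:
9–6–8–7: 2.9+7.3+2.7 = 12.9
9–2–1–8–7: 1.9+9.2+0.4+2.7 = 14.2
9–5–4–7: 1.6+6.4+7.1 = 15.1
9–6–8–1–7: 2.9+7.3+0.4+6.5 = 17.1
Cheapest is 9–6–8–7 at 12.9 s.

12.9 s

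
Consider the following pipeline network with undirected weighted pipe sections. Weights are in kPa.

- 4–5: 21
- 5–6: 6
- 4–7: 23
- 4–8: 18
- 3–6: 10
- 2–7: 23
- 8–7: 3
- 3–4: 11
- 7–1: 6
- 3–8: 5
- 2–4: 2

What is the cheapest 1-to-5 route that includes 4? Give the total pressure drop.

Best 1 to 4: 1 → 7 → 8 → 3 → 4 costing 25
Shortest 4→5: 4 → 5 = 21
Total via 4: 25 + 21 = 46 kPa.

46 kPa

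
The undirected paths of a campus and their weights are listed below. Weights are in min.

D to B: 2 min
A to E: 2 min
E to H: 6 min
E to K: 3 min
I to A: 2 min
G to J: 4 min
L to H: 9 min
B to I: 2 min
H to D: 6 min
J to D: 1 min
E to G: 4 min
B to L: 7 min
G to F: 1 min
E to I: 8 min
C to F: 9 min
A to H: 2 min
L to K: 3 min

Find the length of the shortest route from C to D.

Enumerating some paths:
C–F–G–E–A–I–B–D: 9+1+4+2+2+2+2 = 22
C–F–G–J–D: 9+1+4+1 = 15
C–F–G–E–H–D: 9+1+4+6+6 = 26
C–F–G–E–A–H–D: 9+1+4+2+2+6 = 24
Cheapest is C–F–G–J–D at 15 min.

15 min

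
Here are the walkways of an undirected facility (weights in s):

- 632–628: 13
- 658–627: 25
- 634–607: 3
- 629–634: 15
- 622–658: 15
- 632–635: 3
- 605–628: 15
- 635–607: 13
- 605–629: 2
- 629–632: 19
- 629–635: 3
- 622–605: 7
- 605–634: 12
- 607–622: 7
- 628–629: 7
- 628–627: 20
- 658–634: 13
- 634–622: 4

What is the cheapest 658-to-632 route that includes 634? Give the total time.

Shortest 658→634: 658 → 634 = 13
Best 634 to 632: 634 → 607 → 635 → 632 costing 19
Total via 634: 13 + 19 = 32 s.

32 s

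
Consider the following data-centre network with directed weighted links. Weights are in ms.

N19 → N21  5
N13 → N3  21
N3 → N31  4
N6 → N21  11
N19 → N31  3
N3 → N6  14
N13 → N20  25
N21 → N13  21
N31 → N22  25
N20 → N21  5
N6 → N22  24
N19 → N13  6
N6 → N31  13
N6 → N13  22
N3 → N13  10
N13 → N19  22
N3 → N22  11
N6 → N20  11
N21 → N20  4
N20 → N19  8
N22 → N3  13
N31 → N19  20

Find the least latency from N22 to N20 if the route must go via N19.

46 ms

Shortest N22→N19: N22 → N3 → N31 → N19 = 37
Best N19 to N20: N19 → N21 → N20 costing 9
Total via N19: 37 + 9 = 46 ms.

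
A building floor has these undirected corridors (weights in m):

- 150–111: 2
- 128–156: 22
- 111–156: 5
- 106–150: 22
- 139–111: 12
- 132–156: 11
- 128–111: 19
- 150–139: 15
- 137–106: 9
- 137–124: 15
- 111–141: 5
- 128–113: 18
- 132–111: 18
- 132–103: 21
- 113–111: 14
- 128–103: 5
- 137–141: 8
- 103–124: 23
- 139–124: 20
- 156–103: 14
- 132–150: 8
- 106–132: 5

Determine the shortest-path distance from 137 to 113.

Candidate routes:
137–141–111–113: 8+5+14 = 27
137–106–132–150–111–113: 9+5+8+2+14 = 38
The minimum is 27 m via 137–141–111–113.

27 m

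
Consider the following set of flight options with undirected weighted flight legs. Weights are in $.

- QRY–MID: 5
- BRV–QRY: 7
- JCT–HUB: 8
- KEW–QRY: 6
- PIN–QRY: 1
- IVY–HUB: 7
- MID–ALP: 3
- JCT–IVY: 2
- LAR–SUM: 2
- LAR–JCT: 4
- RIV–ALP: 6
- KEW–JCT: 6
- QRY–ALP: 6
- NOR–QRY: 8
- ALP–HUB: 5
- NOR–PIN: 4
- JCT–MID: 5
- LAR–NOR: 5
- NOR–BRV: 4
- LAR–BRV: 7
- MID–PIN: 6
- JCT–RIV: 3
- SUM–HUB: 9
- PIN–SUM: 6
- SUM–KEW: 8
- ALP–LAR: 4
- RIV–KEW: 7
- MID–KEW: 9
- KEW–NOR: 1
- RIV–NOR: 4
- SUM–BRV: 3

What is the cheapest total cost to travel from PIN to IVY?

Candidate routes:
PIN → NOR → KEW → JCT → IVY: 4+1+6+2 = 13
PIN → SUM → LAR → JCT → IVY: 6+2+4+2 = 14
Cheapest is PIN → NOR → KEW → JCT → IVY at $13.

$13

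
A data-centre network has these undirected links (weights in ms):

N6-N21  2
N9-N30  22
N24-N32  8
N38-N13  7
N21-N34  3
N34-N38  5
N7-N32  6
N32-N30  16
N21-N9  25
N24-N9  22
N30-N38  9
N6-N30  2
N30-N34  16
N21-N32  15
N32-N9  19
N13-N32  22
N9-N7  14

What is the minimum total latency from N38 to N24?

31 ms

Candidate routes:
N38 - N34 - N21 - N6 - N30 - N32 - N24: 5+3+2+2+16+8 = 36
N38 - N34 - N21 - N32 - N24: 5+3+15+8 = 31
N38 - N30 - N6 - N21 - N32 - N24: 9+2+2+15+8 = 36
N38 - N30 - N32 - N24: 9+16+8 = 33
Cheapest is N38 - N34 - N21 - N32 - N24 at 31 ms.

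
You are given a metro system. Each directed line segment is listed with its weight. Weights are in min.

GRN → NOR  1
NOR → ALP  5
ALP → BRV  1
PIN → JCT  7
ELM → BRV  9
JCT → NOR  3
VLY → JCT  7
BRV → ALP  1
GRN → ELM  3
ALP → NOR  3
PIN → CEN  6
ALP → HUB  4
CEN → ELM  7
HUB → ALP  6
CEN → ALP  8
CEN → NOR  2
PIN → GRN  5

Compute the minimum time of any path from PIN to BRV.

12 min

Settle nodes by increasing distance from PIN:
PIN: 0
GRN: 5  (via PIN)
NOR: 6  (via GRN)
CEN: 6  (via PIN)
JCT: 7  (via PIN)
ELM: 8  (via GRN)
ALP: 11  (via NOR)
BRV: 12  (via ALP)
Shortest route: PIN–GRN–NOR–ALP–BRV = 12 min.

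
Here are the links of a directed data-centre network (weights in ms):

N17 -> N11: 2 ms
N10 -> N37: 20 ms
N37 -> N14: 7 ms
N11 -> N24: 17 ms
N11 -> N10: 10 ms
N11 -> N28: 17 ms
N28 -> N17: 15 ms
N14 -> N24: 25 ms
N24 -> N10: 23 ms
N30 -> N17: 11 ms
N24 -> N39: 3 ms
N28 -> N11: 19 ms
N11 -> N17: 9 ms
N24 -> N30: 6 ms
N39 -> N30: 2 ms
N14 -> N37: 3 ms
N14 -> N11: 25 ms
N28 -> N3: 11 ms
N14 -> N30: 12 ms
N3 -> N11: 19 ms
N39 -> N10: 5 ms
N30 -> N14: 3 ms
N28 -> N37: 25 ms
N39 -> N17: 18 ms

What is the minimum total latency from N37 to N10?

Settle nodes by increasing distance from N37:
N37: 0
N14: 7  (via N37)
N30: 19  (via N14)
N17: 30  (via N30)
N11: 32  (via N14)
N24: 32  (via N14)
N39: 35  (via N24)
N10: 40  (via N39)
Shortest route: N37–N14–N24–N39–N10 = 40 ms.

40 ms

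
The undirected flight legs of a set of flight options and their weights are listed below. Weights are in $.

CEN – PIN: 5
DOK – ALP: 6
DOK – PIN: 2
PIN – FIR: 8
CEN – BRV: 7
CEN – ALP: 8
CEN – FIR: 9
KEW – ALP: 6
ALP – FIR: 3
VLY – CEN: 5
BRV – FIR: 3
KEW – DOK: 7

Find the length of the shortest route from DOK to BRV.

$12

Settle nodes by increasing distance from DOK:
DOK: 0
PIN: 2  (via DOK)
ALP: 6  (via DOK)
KEW: 7  (via DOK)
CEN: 7  (via PIN)
FIR: 9  (via ALP)
BRV: 12  (via FIR)
Shortest route: DOK → ALP → FIR → BRV = $12.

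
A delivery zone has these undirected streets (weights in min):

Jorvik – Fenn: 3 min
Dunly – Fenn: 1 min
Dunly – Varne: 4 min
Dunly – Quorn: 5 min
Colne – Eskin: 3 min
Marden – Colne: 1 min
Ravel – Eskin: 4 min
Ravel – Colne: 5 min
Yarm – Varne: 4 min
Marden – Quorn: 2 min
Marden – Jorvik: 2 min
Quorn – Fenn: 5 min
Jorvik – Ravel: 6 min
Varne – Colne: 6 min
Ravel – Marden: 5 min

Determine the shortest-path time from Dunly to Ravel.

Settle nodes by increasing distance from Dunly:
Dunly: 0
Fenn: 1  (via Dunly)
Jorvik: 4  (via Fenn)
Varne: 4  (via Dunly)
Quorn: 5  (via Dunly)
Marden: 6  (via Jorvik)
Colne: 7  (via Marden)
Yarm: 8  (via Varne)
Eskin: 10  (via Colne)
Ravel: 10  (via Jorvik)
Shortest route: Dunly–Fenn–Jorvik–Ravel = 10 min.

10 min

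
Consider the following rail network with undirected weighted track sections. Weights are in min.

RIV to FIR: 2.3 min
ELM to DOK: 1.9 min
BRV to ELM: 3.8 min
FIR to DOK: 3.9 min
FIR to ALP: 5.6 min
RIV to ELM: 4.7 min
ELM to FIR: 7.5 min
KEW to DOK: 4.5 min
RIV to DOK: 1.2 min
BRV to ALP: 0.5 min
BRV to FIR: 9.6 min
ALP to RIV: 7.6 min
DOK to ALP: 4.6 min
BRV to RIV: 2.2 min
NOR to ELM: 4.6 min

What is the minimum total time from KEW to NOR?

11 min

Enumerating some paths:
KEW–DOK–ELM–NOR: 4.5+1.9+4.6 = 11
KEW–DOK–ALP–BRV–ELM–NOR: 4.5+4.6+0.5+3.8+4.6 = 18
KEW–DOK–RIV–ELM–NOR: 4.5+1.2+4.7+4.6 = 15
KEW–DOK–RIV–BRV–ELM–NOR: 4.5+1.2+2.2+3.8+4.6 = 16.3
The minimum is 11 min via KEW–DOK–ELM–NOR.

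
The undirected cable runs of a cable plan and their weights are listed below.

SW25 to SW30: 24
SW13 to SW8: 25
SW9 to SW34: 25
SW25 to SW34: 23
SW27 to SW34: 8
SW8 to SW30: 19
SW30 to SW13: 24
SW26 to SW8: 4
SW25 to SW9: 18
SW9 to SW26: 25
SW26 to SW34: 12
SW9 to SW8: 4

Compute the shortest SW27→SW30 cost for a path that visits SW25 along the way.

55

Shortest SW27→SW25: SW27 → SW34 → SW25 = 31
Best SW25 to SW30: SW25 → SW30 costing 24
Total via SW25: 31 + 24 = 55.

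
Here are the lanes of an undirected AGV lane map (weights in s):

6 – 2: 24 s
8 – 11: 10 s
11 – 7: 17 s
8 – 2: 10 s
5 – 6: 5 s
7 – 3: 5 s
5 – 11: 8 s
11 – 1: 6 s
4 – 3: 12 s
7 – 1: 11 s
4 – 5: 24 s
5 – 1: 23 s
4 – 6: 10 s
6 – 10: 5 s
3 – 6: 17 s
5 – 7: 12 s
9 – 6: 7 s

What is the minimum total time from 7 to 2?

37 s

Running Dijkstra from 7:
7: 0
3: 5  (via 7)
1: 11  (via 7)
5: 12  (via 7)
4: 17  (via 3)
6: 17  (via 5)
11: 17  (via 7)
10: 22  (via 6)
9: 24  (via 6)
8: 27  (via 11)
2: 37  (via 8)
Shortest route: 7–11–8–2 = 37 s.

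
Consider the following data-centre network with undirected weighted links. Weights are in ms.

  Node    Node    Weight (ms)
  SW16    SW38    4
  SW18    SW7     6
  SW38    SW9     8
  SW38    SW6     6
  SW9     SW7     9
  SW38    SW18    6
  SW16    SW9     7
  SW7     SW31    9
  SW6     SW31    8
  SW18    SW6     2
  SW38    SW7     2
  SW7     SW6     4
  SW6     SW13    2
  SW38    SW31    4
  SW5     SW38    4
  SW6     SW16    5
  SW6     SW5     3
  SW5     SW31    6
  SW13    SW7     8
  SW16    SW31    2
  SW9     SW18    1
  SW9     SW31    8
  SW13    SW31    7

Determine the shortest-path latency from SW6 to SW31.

7 ms

Running Dijkstra from SW6:
SW6: 0
SW18: 2  (via SW6)
SW13: 2  (via SW6)
SW5: 3  (via SW6)
SW9: 3  (via SW18)
SW7: 4  (via SW6)
SW16: 5  (via SW6)
SW38: 6  (via SW6)
SW31: 7  (via SW16)
Shortest route: SW6–SW16–SW31 = 7 ms.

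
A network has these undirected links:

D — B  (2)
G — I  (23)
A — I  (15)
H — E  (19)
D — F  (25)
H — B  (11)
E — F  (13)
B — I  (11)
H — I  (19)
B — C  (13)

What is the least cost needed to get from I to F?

Enumerating some paths:
I - H - E - F: 19+19+13 = 51
I - B - H - E - F: 11+11+19+13 = 54
I - B - D - F: 11+2+25 = 38
I - H - B - D - F: 19+11+2+25 = 57
Cheapest is I - B - D - F at 38.

38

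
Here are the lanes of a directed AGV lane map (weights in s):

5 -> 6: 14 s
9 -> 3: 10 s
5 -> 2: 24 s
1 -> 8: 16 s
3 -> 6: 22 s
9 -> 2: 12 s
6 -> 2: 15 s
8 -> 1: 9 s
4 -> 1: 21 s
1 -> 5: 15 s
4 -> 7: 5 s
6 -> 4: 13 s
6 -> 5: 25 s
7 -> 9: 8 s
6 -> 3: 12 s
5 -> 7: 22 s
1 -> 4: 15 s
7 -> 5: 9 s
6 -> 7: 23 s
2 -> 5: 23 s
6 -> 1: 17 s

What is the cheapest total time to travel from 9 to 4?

45 s

Enumerating some paths:
9 → 3 → 6 → 1 → 4: 10+22+17+15 = 64
9 → 2 → 5 → 6 → 4: 12+23+14+13 = 62
9 → 3 → 6 → 4: 10+22+13 = 45
9 → 2 → 5 → 6 → 1 → 4: 12+23+14+17+15 = 81
Cheapest is 9 → 3 → 6 → 4 at 45 s.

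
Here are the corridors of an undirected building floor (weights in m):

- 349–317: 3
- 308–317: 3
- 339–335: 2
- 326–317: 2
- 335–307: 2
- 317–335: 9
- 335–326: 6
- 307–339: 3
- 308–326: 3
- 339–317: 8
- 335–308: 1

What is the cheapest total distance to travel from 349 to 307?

9 m

Settle nodes by increasing distance from 349:
349: 0
317: 3  (via 349)
326: 5  (via 317)
308: 6  (via 317)
335: 7  (via 308)
307: 9  (via 335)
Shortest route: 349 → 317 → 308 → 335 → 307 = 9 m.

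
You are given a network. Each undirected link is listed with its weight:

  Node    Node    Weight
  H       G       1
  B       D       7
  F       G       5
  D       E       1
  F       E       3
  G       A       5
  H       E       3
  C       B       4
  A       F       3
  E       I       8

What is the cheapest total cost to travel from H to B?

11

Settle nodes by increasing distance from H:
H: 0
G: 1  (via H)
E: 3  (via H)
D: 4  (via E)
A: 6  (via G)
F: 6  (via G)
B: 11  (via D)
Shortest route: H → E → D → B = 11.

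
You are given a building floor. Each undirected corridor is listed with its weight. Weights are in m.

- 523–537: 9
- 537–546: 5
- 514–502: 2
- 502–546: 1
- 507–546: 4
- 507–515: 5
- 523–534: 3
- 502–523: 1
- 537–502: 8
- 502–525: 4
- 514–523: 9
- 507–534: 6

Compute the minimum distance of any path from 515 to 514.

12 m

Candidate routes:
515–507–534–523–502–514: 5+6+3+1+2 = 17
515–507–546–502–523–514: 5+4+1+1+9 = 20
515–507–534–523–514: 5+6+3+9 = 23
515–507–546–502–514: 5+4+1+2 = 12
The minimum is 12 m via 515–507–546–502–514.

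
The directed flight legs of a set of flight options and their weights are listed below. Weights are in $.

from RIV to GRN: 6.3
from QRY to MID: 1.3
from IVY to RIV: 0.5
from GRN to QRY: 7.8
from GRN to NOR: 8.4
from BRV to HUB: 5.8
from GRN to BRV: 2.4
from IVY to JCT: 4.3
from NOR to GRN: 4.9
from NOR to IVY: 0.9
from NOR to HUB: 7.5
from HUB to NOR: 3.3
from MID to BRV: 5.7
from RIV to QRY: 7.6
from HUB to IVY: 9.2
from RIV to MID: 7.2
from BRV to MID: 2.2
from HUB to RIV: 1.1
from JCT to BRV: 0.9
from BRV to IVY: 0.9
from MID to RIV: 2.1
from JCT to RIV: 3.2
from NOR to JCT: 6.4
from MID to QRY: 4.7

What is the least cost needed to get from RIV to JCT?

$13.9

Settle nodes by increasing distance from RIV:
RIV: 0
GRN: 6.3  (via RIV)
MID: 7.2  (via RIV)
QRY: 7.6  (via RIV)
BRV: 8.7  (via GRN)
IVY: 9.6  (via BRV)
JCT: 13.9  (via IVY)
Shortest route: RIV–GRN–BRV–IVY–JCT = $13.9.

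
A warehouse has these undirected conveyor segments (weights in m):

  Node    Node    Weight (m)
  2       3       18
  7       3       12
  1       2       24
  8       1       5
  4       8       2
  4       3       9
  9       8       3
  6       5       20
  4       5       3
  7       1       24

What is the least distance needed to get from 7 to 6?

Enumerating some paths:
7 - 3 - 4 - 5 - 6: 12+9+3+20 = 44
7 - 1 - 8 - 4 - 5 - 6: 24+5+2+3+20 = 54
7 - 3 - 2 - 1 - 8 - 4 - 5 - 6: 12+18+24+5+2+3+20 = 84
7 - 1 - 2 - 3 - 4 - 5 - 6: 24+24+18+9+3+20 = 98
The minimum is 44 m via 7 - 3 - 4 - 5 - 6.

44 m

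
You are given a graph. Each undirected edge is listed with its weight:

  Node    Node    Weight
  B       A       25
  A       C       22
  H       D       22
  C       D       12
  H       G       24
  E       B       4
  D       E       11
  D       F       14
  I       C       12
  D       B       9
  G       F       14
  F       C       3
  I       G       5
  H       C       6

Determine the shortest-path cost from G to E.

Settle nodes by increasing distance from G:
G: 0
I: 5  (via G)
F: 14  (via G)
C: 17  (via I)
H: 23  (via C)
D: 28  (via F)
B: 37  (via D)
A: 39  (via C)
E: 39  (via D)
Shortest route: G–F–D–E = 39.

39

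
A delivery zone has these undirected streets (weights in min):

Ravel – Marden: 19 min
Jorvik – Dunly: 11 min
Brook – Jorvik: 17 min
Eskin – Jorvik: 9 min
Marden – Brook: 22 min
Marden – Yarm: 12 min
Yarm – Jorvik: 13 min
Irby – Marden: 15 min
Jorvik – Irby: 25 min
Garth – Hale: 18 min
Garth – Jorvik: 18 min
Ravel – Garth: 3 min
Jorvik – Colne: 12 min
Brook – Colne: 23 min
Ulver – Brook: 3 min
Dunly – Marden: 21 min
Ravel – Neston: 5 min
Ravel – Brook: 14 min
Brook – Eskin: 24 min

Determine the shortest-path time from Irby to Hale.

Running Dijkstra from Irby:
Irby: 0
Marden: 15  (via Irby)
Jorvik: 25  (via Irby)
Yarm: 27  (via Marden)
Eskin: 34  (via Jorvik)
Ravel: 34  (via Marden)
Dunly: 36  (via Marden)
Garth: 37  (via Ravel)
Colne: 37  (via Jorvik)
Brook: 37  (via Marden)
Neston: 39  (via Ravel)
Ulver: 40  (via Brook)
Hale: 55  (via Garth)
Shortest route: Irby → Marden → Ravel → Garth → Hale = 55 min.

55 min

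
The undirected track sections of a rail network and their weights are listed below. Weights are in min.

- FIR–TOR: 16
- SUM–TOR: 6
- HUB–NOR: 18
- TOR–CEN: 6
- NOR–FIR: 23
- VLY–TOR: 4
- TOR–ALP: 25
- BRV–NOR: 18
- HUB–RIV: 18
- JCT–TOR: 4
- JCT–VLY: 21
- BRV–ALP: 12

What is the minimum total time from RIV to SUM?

81 min

Settle nodes by increasing distance from RIV:
RIV: 0
HUB: 18  (via RIV)
NOR: 36  (via HUB)
BRV: 54  (via NOR)
FIR: 59  (via NOR)
ALP: 66  (via BRV)
TOR: 75  (via FIR)
VLY: 79  (via TOR)
JCT: 79  (via TOR)
SUM: 81  (via TOR)
Shortest route: RIV–HUB–NOR–FIR–TOR–SUM = 81 min.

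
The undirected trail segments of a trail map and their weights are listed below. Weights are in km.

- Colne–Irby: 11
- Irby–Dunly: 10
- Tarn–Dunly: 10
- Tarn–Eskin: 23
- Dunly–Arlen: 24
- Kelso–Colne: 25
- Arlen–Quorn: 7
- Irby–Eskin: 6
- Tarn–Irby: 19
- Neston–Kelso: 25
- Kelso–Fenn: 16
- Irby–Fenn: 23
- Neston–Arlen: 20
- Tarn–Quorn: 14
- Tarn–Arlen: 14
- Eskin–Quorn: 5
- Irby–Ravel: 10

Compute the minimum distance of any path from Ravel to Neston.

Settle nodes by increasing distance from Ravel:
Ravel: 0
Irby: 10  (via Ravel)
Eskin: 16  (via Irby)
Dunly: 20  (via Irby)
Quorn: 21  (via Eskin)
Colne: 21  (via Irby)
Arlen: 28  (via Quorn)
Tarn: 29  (via Irby)
Fenn: 33  (via Irby)
Kelso: 46  (via Colne)
Neston: 48  (via Arlen)
Shortest route: Ravel–Irby–Eskin–Quorn–Arlen–Neston = 48 km.

48 km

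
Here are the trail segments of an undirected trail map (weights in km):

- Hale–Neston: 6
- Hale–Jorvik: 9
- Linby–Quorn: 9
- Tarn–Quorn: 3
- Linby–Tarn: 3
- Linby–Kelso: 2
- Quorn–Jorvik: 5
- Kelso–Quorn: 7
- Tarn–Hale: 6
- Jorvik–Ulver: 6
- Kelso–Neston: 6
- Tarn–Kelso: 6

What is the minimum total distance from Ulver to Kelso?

18 km

Settle nodes by increasing distance from Ulver:
Ulver: 0
Jorvik: 6  (via Ulver)
Quorn: 11  (via Jorvik)
Tarn: 14  (via Quorn)
Hale: 15  (via Jorvik)
Linby: 17  (via Tarn)
Kelso: 18  (via Quorn)
Shortest route: Ulver–Jorvik–Quorn–Kelso = 18 km.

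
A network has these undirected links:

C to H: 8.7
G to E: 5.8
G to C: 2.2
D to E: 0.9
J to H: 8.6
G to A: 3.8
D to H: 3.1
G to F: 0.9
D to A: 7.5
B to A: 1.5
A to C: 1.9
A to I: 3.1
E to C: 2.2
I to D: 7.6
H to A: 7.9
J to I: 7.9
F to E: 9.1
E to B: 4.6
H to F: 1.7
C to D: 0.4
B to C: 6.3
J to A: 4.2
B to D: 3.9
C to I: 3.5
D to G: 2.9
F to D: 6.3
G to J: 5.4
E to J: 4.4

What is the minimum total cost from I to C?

3.5

Settle nodes by increasing distance from I:
I: 0
A: 3.1  (via I)
C: 3.5  (via I)
Shortest route: I → C = 3.5.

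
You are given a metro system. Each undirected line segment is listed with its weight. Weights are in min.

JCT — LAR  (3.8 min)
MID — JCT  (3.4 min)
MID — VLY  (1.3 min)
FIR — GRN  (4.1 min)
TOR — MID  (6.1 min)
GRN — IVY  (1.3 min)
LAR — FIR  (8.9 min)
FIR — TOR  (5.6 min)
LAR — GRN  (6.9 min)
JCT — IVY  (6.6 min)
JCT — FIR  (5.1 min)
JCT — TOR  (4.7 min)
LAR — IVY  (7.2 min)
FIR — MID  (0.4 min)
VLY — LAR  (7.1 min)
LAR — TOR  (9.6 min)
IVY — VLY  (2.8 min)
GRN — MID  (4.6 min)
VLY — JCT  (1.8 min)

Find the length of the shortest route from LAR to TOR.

8.5 min

Compare a few routes:
LAR → TOR: 9.6 = 9.6
LAR → JCT → TOR: 3.8+4.7 = 8.5
Cheapest is LAR → JCT → TOR at 8.5 min.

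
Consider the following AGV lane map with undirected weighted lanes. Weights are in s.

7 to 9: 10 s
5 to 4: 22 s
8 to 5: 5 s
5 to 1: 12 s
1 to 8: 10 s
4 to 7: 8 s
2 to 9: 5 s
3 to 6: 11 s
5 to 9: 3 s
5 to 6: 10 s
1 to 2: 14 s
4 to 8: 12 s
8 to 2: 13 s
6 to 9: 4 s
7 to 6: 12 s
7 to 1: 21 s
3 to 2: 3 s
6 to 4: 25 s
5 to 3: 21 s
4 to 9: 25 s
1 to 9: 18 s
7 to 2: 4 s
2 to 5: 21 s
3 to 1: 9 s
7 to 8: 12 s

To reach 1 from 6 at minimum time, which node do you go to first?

Candidate routes:
6 - 9 - 2 - 3 - 1: 4+5+3+9 = 21
6 - 9 - 5 - 1: 4+3+12 = 19
6 - 3 - 1: 11+9 = 20
The minimum is 19 s via 6 - 9 - 5 - 1.
So from 6 the first move is to 9.

9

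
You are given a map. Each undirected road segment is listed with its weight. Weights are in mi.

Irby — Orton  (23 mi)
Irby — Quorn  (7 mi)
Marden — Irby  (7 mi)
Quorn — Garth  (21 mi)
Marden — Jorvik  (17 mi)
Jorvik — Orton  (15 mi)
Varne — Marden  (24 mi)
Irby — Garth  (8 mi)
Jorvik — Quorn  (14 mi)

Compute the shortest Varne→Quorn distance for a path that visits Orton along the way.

83 mi

Best Varne to Orton: Varne–Marden–Irby–Orton costing 54
Shortest Orton→Quorn: Orton–Jorvik–Quorn = 29
Total via Orton: 54 + 29 = 83 mi.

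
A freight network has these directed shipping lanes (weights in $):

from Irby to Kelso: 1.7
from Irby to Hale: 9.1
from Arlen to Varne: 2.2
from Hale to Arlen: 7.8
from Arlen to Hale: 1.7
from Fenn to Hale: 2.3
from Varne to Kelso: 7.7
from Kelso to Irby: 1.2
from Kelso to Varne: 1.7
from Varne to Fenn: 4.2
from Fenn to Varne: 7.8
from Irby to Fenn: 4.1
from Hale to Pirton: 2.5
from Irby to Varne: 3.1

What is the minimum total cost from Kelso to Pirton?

Enumerating some paths:
Kelso–Irby–Fenn–Hale–Pirton: 1.2+4.1+2.3+2.5 = 10.1
Kelso–Irby–Varne–Fenn–Hale–Pirton: 1.2+3.1+4.2+2.3+2.5 = 13.3
Kelso–Varne–Fenn–Hale–Pirton: 1.7+4.2+2.3+2.5 = 10.7
Kelso–Irby–Hale–Pirton: 1.2+9.1+2.5 = 12.8
Cheapest is Kelso–Irby–Fenn–Hale–Pirton at $10.1.

$10.1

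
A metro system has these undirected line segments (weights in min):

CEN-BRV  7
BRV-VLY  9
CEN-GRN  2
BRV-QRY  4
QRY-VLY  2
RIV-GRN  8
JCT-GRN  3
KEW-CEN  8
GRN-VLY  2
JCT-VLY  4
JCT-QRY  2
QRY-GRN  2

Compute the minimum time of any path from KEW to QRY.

12 min

Shortest distances from KEW:
KEW: 0
CEN: 8  (via KEW)
GRN: 10  (via CEN)
QRY: 12  (via GRN)
Shortest route: KEW–CEN–GRN–QRY = 12 min.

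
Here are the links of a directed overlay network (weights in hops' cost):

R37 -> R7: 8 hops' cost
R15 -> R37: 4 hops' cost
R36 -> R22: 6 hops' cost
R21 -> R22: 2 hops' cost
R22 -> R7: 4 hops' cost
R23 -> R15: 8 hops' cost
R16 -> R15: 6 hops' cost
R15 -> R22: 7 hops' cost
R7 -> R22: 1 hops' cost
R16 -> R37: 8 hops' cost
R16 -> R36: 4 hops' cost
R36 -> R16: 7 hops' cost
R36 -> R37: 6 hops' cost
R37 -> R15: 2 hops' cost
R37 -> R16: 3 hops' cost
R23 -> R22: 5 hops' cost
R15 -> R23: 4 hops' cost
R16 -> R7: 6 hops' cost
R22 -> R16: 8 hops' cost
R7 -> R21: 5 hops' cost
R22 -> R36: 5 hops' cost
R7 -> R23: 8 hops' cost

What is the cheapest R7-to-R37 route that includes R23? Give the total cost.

20 hops' cost

Shortest R7→R23: R7–R23 = 8
Best R23 to R37: R23–R15–R37 costing 12
Total via R23: 8 + 12 = 20 hops' cost.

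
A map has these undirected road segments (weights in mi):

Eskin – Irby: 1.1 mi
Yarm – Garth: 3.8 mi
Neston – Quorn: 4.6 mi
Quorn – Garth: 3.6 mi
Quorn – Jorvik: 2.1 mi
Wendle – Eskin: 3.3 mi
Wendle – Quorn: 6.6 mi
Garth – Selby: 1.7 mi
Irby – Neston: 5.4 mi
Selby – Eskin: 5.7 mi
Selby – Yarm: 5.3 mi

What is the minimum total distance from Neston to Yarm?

12 mi

Compare a few routes:
Neston → Quorn → Garth → Selby → Yarm: 4.6+3.6+1.7+5.3 = 15.2
Neston → Irby → Eskin → Selby → Garth → Yarm: 5.4+1.1+5.7+1.7+3.8 = 17.7
Neston → Quorn → Garth → Yarm: 4.6+3.6+3.8 = 12
Neston → Irby → Eskin → Selby → Yarm: 5.4+1.1+5.7+5.3 = 17.5
The minimum is 12 mi via Neston → Quorn → Garth → Yarm.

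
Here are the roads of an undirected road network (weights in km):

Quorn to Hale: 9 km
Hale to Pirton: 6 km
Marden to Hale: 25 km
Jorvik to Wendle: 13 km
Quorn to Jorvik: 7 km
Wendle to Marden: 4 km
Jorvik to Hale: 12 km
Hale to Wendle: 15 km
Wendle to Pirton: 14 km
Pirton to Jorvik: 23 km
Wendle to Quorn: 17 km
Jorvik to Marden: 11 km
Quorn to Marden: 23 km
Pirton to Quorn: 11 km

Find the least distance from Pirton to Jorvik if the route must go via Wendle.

27 km

Best Pirton to Wendle: Pirton → Wendle costing 14
Best Wendle to Jorvik: Wendle → Jorvik costing 13
Total via Wendle: 14 + 13 = 27 km.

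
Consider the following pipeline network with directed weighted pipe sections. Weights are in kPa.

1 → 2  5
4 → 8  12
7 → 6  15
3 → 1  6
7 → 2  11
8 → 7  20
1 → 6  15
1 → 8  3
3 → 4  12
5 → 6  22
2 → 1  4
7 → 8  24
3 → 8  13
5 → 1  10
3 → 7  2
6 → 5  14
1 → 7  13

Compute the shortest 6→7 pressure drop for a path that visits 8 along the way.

47 kPa

Best 6 to 8: 6 → 5 → 1 → 8 costing 27
Best 8 to 7: 8 → 7 costing 20
Total via 8: 27 + 20 = 47 kPa.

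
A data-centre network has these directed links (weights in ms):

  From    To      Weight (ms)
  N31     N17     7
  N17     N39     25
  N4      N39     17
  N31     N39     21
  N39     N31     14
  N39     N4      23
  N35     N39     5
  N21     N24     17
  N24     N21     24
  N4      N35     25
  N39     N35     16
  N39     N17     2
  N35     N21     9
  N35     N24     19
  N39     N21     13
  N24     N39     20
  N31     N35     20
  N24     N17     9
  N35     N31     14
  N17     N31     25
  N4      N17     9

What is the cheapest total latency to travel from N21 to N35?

Candidate routes:
N21–N24–N39–N31–N35: 17+20+14+20 = 71
N21–N24–N17–N39–N35: 17+9+25+16 = 67
N21–N24–N39–N35: 17+20+16 = 53
N21–N24–N17–N31–N35: 17+9+25+20 = 71
The minimum is 53 ms via N21–N24–N39–N35.

53 ms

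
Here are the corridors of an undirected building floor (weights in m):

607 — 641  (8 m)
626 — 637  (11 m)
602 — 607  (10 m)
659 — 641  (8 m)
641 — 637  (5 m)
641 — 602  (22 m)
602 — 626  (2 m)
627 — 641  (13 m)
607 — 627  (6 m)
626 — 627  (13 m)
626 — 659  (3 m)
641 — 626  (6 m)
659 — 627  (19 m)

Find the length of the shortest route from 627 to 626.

Settle nodes by increasing distance from 627:
627: 0
607: 6  (via 627)
641: 13  (via 627)
626: 13  (via 627)
Shortest route: 627 → 626 = 13 m.

13 m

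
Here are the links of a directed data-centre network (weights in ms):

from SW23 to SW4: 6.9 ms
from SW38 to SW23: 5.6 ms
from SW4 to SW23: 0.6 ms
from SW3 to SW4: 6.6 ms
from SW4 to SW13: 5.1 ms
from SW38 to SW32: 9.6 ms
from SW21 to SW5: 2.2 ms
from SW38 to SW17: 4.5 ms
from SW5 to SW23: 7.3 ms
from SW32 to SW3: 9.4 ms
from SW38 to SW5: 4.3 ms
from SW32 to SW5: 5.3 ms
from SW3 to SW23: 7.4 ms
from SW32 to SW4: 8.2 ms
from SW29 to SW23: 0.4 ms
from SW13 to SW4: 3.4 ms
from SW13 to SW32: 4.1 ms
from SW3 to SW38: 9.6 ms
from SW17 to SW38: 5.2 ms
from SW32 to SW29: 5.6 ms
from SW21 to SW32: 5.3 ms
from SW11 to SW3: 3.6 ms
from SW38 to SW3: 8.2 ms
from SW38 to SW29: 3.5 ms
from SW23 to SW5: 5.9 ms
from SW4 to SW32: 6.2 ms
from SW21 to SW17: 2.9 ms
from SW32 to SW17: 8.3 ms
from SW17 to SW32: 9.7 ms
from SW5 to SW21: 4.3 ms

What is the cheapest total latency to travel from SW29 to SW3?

22.9 ms

Enumerating some paths:
SW29 → SW23 → SW4 → SW32 → SW3: 0.4+6.9+6.2+9.4 = 22.9
SW29 → SW23 → SW4 → SW13 → SW32 → SW3: 0.4+6.9+5.1+4.1+9.4 = 25.9
SW29 → SW23 → SW5 → SW21 → SW17 → SW38 → SW3: 0.4+5.9+4.3+2.9+5.2+8.2 = 26.9
SW29 → SW23 → SW5 → SW21 → SW32 → SW3: 0.4+5.9+4.3+5.3+9.4 = 25.3
Cheapest is SW29 → SW23 → SW4 → SW32 → SW3 at 22.9 ms.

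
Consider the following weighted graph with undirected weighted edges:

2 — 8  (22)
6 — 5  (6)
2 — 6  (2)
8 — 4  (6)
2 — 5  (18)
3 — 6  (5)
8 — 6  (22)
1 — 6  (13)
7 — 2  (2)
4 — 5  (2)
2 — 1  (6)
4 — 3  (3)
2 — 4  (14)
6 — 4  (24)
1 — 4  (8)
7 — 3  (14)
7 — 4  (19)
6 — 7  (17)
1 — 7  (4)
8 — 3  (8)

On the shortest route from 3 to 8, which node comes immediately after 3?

Compare a few routes:
3 → 6 → 5 → 4 → 8: 5+6+2+6 = 19
3 → 8: 8 = 8
3 → 4 → 8: 3+6 = 9
Cheapest is 3 → 8 at 8.
So from 3 the first move is to 8.

8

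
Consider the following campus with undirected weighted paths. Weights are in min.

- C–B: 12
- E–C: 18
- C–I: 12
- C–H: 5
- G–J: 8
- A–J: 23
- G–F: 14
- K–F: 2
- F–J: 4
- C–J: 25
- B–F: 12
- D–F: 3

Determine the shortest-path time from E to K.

44 min

Compare a few routes:
E - C - J - F - K: 18+25+4+2 = 49
E - C - B - F - K: 18+12+12+2 = 44
The minimum is 44 min via E - C - B - F - K.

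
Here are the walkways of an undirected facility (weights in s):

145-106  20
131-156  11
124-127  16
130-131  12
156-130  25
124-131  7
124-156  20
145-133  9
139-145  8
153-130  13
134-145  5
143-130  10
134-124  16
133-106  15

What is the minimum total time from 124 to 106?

Compare a few routes:
124 → 134 → 145 → 106: 16+5+20 = 41
124 → 134 → 145 → 133 → 106: 16+5+9+15 = 45
The minimum is 41 s via 124 → 134 → 145 → 106.

41 s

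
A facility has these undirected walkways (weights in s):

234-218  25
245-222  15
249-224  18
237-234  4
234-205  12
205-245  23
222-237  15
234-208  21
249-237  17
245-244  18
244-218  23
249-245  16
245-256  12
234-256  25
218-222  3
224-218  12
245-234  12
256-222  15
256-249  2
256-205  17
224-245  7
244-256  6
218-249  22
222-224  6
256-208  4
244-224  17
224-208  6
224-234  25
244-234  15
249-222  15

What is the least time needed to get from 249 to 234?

Candidate routes:
249 → 256 → 245 → 234: 2+12+12 = 26
249 → 237 → 234: 17+4 = 21
249 → 256 → 244 → 234: 2+6+15 = 23
The minimum is 21 s via 249 → 237 → 234.

21 s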